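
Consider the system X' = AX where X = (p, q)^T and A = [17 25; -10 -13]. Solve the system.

Coefficient matrix A = [[17, 25], [-10, -13]].
Characteristic polynomial det(A - λI) = λ^2 - 4λ + 29 = 0.
Eigenvalues λ = 2 ± 5i (complex conjugate pair).
For λ=2+5i: an eigenvector is (1,-1) - i(-2,1) = (1 + 2i, -1 - i).
A real fundamental pair from Re and Im of e^((2+5i)t)v: X_1 = e^(2t)(cos(5t)·(1,-1) + sin(5t)·(-2,1)), X_2 = e^(2t)(sin(5t)·(1,-1) - cos(5t)·(-2,1)).
General solution: K_1X_1 + K_2X_2.

p(t) = -2K_1e^(2t)sin(5t) + K_1e^(2t)cos(5t) + K_2e^(2t)sin(5t) + 2K_2e^(2t)cos(5t), q(t) = K_1e^(2t)sin(5t) - K_1e^(2t)cos(5t) - K_2e^(2t)sin(5t) - K_2e^(2t)cos(5t)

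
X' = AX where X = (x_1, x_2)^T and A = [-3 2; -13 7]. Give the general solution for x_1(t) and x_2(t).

x_1(t) = -c_1e^(2t)sin(t) + c_1e^(2t)cos(t) + c_2e^(2t)sin(t) + c_2e^(2t)cos(t), x_2(t) = -3c_1e^(2t)sin(t) + 2c_1e^(2t)cos(t) + 2c_2e^(2t)sin(t) + 3c_2e^(2t)cos(t)

Coefficient matrix A = [[-3, 2], [-13, 7]].
Characteristic polynomial det(A - λI) = λ^2 - 4λ + 5 = 0.
Eigenvalues λ = 2 ± i (complex conjugate pair).
For λ=2+i: an eigenvector is (1,2) - i(-1,-3) = (1 + i, 2 + 3i).
A real fundamental pair from Re and Im of e^((2+i)t)v: X_1 = e^(2t)(cos(t)·(1,2) + sin(t)·(-1,-3)), X_2 = e^(2t)(sin(t)·(1,2) - cos(t)·(-1,-3)).
General solution: c_1X_1 + c_2X_2.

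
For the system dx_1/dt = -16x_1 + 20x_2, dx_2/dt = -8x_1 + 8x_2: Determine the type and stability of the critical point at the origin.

A = [[-16,20],[-8,8]]; det(A-λI) = λ^2 + 8λ + 32.
λ = -4 ± 4i: negative real part.

stable spiral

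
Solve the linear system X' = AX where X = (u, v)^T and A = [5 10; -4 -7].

u(t) = -c_1e^(-t)sin(2t) - 2c_1e^(-t)cos(2t) - 2c_2e^(-t)sin(2t) + c_2e^(-t)cos(2t), v(t) = c_1e^(-t)sin(2t) + c_1e^(-t)cos(2t) + c_2e^(-t)sin(2t) - c_2e^(-t)cos(2t)

Coefficient matrix A = [[5, 10], [-4, -7]].
Characteristic polynomial det(A - λI) = λ^2 + 2λ + 5 = 0.
Eigenvalues λ = -1 ± 2i (complex conjugate pair).
For λ=-1+2i: an eigenvector is (-2,1) - i(-1,1) = (-2 + i, 1 - i).
A real fundamental pair from Re and Im of e^((-1+2i)t)v: X_1 = e^(-t)(cos(2t)·(-2,1) + sin(2t)·(-1,1)), X_2 = e^(-t)(sin(2t)·(-2,1) - cos(2t)·(-1,1)).
General solution: c_1X_1 + c_2X_2.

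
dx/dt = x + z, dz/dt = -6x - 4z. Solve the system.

x(t) = C_1e^(-2t) - C_2e^(-t), z(t) = -3C_1e^(-2t) + 2C_2e^(-t)

Coefficient matrix A = [[1, 1], [-6, -4]].
Characteristic polynomial det(A - λI) = λ^2 + 3λ + 2 = 0.
Eigenvalues λ = -2, -1.
For λ=-2: (A-λI) row 1 is [3, 1], so an eigenvector is (1, -3).
For λ=-1: (A-λI) row 1 is [2, 1], so an eigenvector is (-1, 2).
General solution: C_1e^(-2t)(1,-3) + C_2e^(-t)(-1,2).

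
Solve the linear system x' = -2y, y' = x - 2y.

x(t) = -c_1e^(-t)sin(t) + c_1e^(-t)cos(t) + c_2e^(-t)sin(t) + c_2e^(-t)cos(t), y(t) = c_1e^(-t)cos(t) + c_2e^(-t)sin(t)

Coefficient matrix A = [[0, -2], [1, -2]].
Characteristic polynomial det(A - λI) = λ^2 + 2λ + 2 = 0.
Eigenvalues λ = -1 ± i (complex conjugate pair).
For λ=-1+i: an eigenvector is (1,1) - i(-1,0) = (1 + i, 1).
A real fundamental pair from Re and Im of e^((-1+i)t)v: X_1 = e^(-t)(cos(t)·(1,1) + sin(t)·(-1,0)), X_2 = e^(-t)(sin(t)·(1,1) - cos(t)·(-1,0)).
General solution: c_1X_1 + c_2X_2.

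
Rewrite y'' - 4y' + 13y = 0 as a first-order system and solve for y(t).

y(t) = c_1e^(2t)cos(3t) + c_2e^(2t)sin(3t)

Let x_1 = y, x_2 = y'. Then x_1' = x_2 and x_2' = -13x_1 + 4x_2.
A = [[0,1],[-13,4]]; det(A-λI) = λ^2 - 4λ + 13.
Eigenvalues λ = 2 ± 3i.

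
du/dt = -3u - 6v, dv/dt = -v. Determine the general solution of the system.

Coefficient matrix A = [[-3, -6], [0, -1]].
Characteristic polynomial det(A - λI) = λ^2 + 4λ + 3 = 0.
Eigenvalues λ = -1, -3.
For λ=-1: (A-λI) row 1 is [-2, -6], so an eigenvector is (3, -1).
For λ=-3: (A-λI) row 1 is [0, -6], so an eigenvector is (-1, 0).
General solution: c_1e^(-t)(3,-1) + c_2e^(-3t)(-1,0).

u(t) = 3c_1e^(-t) - c_2e^(-3t), v(t) = -c_1e^(-t)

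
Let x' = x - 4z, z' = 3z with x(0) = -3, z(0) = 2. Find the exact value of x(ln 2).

-30

A = [[1,-4],[0,3]]; eigenvalues λ = 3, 1.
Eigenvectors: (2,-1) for λ=3, (1,0) for λ=1.
From the initial condition, c_1 = -2, c_2 = 1.
x(ln 2) = (-2)(2^3)(2) + (1)(2^1)(1) = -30.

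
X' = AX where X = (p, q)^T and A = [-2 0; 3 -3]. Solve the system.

Coefficient matrix A = [[-2, 0], [3, -3]].
Characteristic polynomial det(A - λI) = λ^2 + 5λ + 6 = 0.
Eigenvalues λ = -3, -2.
For λ=-3: (A-λI) row 1 is [1, 0], so an eigenvector is (0, 1).
For λ=-2: (A-λI) row 2 is [3, -1], so an eigenvector is (-1, -3).
General solution: C_1e^(-3t)(0,1) + C_2e^(-2t)(-1,-3).

p(t) = -C_2e^(-2t), q(t) = C_1e^(-3t) - 3C_2e^(-2t)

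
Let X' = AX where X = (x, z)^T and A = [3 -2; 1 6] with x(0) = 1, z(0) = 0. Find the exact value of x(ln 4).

A = [[3,-2],[1,6]]; eigenvalues λ = 5, 4.
Eigenvectors: (-1,1) for λ=5, (-2,1) for λ=4.
From the initial condition, c_1 = 1, c_2 = -1.
x(ln 4) = (1)(4^5)(-1) + (-1)(4^4)(-2) = -512.

-512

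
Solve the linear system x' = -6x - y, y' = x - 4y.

Coefficient matrix A = [[-6, -1], [1, -4]].
Characteristic polynomial det(A - λI) = λ^2 + 10λ + 25 = 0.
Single eigenvalue λ = -5 with algebraic multiplicity 2.
Eigenvector v = (-1,1); generalized eigenvector w with (A-λI)w=v is (2,-1).
General solution: e^(-5t)[c_1·v + c_2·(t·v + w)].

x(t) = -c_1e^(-5t) - c_2te^(-5t) + 2c_2e^(-5t), y(t) = c_1e^(-5t) + c_2te^(-5t) - c_2e^(-5t)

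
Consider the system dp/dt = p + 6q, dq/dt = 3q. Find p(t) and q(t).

Coefficient matrix A = [[1, 6], [0, 3]].
Characteristic polynomial det(A - λI) = λ^2 - 4λ + 3 = 0.
Eigenvalues λ = 3, 1.
For λ=3: (A-λI) row 1 is [-2, 6], so an eigenvector is (3, 1).
For λ=1: (A-λI) row 1 is [0, 6], so an eigenvector is (1, 0).
General solution: K_1e^(3t)(3,1) + K_2e^(t)(1,0).

p(t) = 3K_1e^(3t) + K_2e^(t), q(t) = K_1e^(3t)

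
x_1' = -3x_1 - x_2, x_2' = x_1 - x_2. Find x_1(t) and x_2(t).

Coefficient matrix A = [[-3, -1], [1, -1]].
Characteristic polynomial det(A - λI) = λ^2 + 4λ + 4 = 0.
Single eigenvalue λ = -2 with algebraic multiplicity 2.
Eigenvector v = (-1,1); generalized eigenvector w with (A-λI)w=v is (-2,3).
General solution: e^(-2t)[K_1·v + K_2·(t·v + w)].

x_1(t) = -K_1e^(-2t) - K_2te^(-2t) - 2K_2e^(-2t), x_2(t) = K_1e^(-2t) + K_2te^(-2t) + 3K_2e^(-2t)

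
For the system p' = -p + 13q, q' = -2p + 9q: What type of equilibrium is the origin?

A = [[-1,13],[-2,9]]; det(A-λI) = λ^2 - 8λ + 17.
λ = 4 ± i: positive real part.

unstable spiral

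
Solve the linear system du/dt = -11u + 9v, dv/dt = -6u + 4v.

Coefficient matrix A = [[-11, 9], [-6, 4]].
Characteristic polynomial det(A - λI) = λ^2 + 7λ + 10 = 0.
Eigenvalues λ = -5, -2.
For λ=-5: (A-λI) row 1 is [-6, 9], so an eigenvector is (-3, -2).
For λ=-2: (A-λI) row 1 is [-9, 9], so an eigenvector is (1, 1).
General solution: c_1e^(-5t)(-3,-2) + c_2e^(-2t)(1,1).

u(t) = -3c_1e^(-5t) + c_2e^(-2t), v(t) = -2c_1e^(-5t) + c_2e^(-2t)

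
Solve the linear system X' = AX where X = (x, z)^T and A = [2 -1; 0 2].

x(t) = c_1e^(2t) + c_2te^(2t) - c_2e^(2t), z(t) = -c_2e^(2t)

Coefficient matrix A = [[2, -1], [0, 2]].
Characteristic polynomial det(A - λI) = λ^2 - 4λ + 4 = 0.
Single eigenvalue λ = 2 with algebraic multiplicity 2.
Eigenvector v = (1,0); generalized eigenvector w with (A-λI)w=v is (-1,-1).
General solution: e^(2t)[c_1·v + c_2·(t·v + w)].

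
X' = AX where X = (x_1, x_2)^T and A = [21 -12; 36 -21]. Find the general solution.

x_1(t) = C_1e^(-3t) - 2C_2e^(3t), x_2(t) = 2C_1e^(-3t) - 3C_2e^(3t)

Coefficient matrix A = [[21, -12], [36, -21]].
Characteristic polynomial det(A - λI) = λ^2 - 9 = 0.
Eigenvalues λ = -3, 3.
For λ=-3: (A-λI) row 1 is [24, -12], so an eigenvector is (1, 2).
For λ=3: (A-λI) row 1 is [18, -12], so an eigenvector is (-2, -3).
General solution: C_1e^(-3t)(1,2) + C_2e^(3t)(-2,-3).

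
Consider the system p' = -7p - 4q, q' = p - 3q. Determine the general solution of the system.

p(t) = 2c_1e^(-5t) + 2c_2te^(-5t) - c_2e^(-5t), q(t) = -c_1e^(-5t) - c_2te^(-5t)

Coefficient matrix A = [[-7, -4], [1, -3]].
Characteristic polynomial det(A - λI) = λ^2 + 10λ + 25 = 0.
Single eigenvalue λ = -5 with algebraic multiplicity 2.
Eigenvector v = (2,-1); generalized eigenvector w with (A-λI)w=v is (-1,0).
General solution: e^(-5t)[c_1·v + c_2·(t·v + w)].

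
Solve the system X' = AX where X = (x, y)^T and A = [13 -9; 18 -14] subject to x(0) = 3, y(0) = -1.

Coefficient matrix A = [[13, -9], [18, -14]].
Characteristic polynomial det(A - λI) = λ^2 + λ - 20 = 0.
Eigenvalues λ = 4, -5.
For λ=4: (A-λI) row 1 is [9, -9], so an eigenvector is (1, 1).
For λ=-5: (A-λI) row 1 is [18, -9], so an eigenvector is (-1, -2).
General solution: C_1e^(4t)(1,1) + C_2e^(-5t)(-1,-2).
Applying x(0)=3, y(0)=-1 gives C_1=7, C_2=4.

x(t) = 7e^(4t) - 4e^(-5t), y(t) = 7e^(4t) - 8e^(-5t)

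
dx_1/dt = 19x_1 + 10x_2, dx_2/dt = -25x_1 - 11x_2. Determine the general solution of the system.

x_1(t) = -C_1e^(4t)sin(5t) + C_1e^(4t)cos(5t) + C_2e^(4t)sin(5t) + C_2e^(4t)cos(5t), x_2(t) = C_1e^(4t)sin(5t) - 2C_1e^(4t)cos(5t) - 2C_2e^(4t)sin(5t) - C_2e^(4t)cos(5t)

Coefficient matrix A = [[19, 10], [-25, -11]].
Characteristic polynomial det(A - λI) = λ^2 - 8λ + 41 = 0.
Eigenvalues λ = 4 ± 5i (complex conjugate pair).
For λ=4+5i: an eigenvector is (1,-2) - i(-1,1) = (1 + i, -2 - i).
A real fundamental pair from Re and Im of e^((4+5i)t)v: X_1 = e^(4t)(cos(5t)·(1,-2) + sin(5t)·(-1,1)), X_2 = e^(4t)(sin(5t)·(1,-2) - cos(5t)·(-1,1)).
General solution: C_1X_1 + C_2X_2.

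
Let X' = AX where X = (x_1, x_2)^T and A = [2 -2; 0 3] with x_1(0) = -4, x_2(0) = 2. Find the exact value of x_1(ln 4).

-256

A = [[2,-2],[0,3]]; eigenvalues λ = 3, 2.
Eigenvectors: (2,-1) for λ=3, (-1,0) for λ=2.
From the initial condition, c_1 = -2, c_2 = 0.
x_1(ln 4) = (-2)(4^3)(2) + (0)(4^2)(-1) = -256.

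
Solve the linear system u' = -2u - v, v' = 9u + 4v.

Coefficient matrix A = [[-2, -1], [9, 4]].
Characteristic polynomial det(A - λI) = λ^2 - 2λ + 1 = 0.
Single eigenvalue λ = 1 with algebraic multiplicity 2.
Eigenvector v = (-1,3); generalized eigenvector w with (A-λI)w=v is (1,-2).
General solution: e^(t)[c_1·v + c_2·(t·v + w)].

u(t) = -c_1e^(t) - c_2te^(t) + c_2e^(t), v(t) = 3c_1e^(t) + 3c_2te^(t) - 2c_2e^(t)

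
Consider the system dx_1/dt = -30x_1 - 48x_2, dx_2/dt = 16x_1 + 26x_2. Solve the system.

x_1(t) = -3c_1e^(2t) - 2c_2e^(-6t), x_2(t) = 2c_1e^(2t) + c_2e^(-6t)

Coefficient matrix A = [[-30, -48], [16, 26]].
Characteristic polynomial det(A - λI) = λ^2 + 4λ - 12 = 0.
Eigenvalues λ = 2, -6.
For λ=2: (A-λI) row 1 is [-32, -48], so an eigenvector is (-3, 2).
For λ=-6: (A-λI) row 1 is [-24, -48], so an eigenvector is (-2, 1).
General solution: c_1e^(2t)(-3,2) + c_2e^(-6t)(-2,1).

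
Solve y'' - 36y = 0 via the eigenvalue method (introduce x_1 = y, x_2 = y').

Let x_1 = y, x_2 = y'. Then x_1' = x_2 and x_2' = 36x_1.
A = [[0,1],[36,0]]; det(A-λI) = λ^2 - 36.
Eigenvalues λ = 6, -6 with eigenvectors (1,6), (1,-6).

y(t) = K_1e^(6t) + K_2e^(-6t)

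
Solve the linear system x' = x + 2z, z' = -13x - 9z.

x(t) = c_1e^(-4t)sin(t) + c_1e^(-4t)cos(t) + c_2e^(-4t)sin(t) - c_2e^(-4t)cos(t), z(t) = -3c_1e^(-4t)sin(t) - 2c_1e^(-4t)cos(t) - 2c_2e^(-4t)sin(t) + 3c_2e^(-4t)cos(t)

Coefficient matrix A = [[1, 2], [-13, -9]].
Characteristic polynomial det(A - λI) = λ^2 + 8λ + 17 = 0.
Eigenvalues λ = -4 ± i (complex conjugate pair).
For λ=-4+i: an eigenvector is (1,-2) - i(1,-3) = (1 - i, -2 + 3i).
A real fundamental pair from Re and Im of e^((-4+i)t)v: X_1 = e^(-4t)(cos(t)·(1,-2) + sin(t)·(1,-3)), X_2 = e^(-4t)(sin(t)·(1,-2) - cos(t)·(1,-3)).
General solution: c_1X_1 + c_2X_2.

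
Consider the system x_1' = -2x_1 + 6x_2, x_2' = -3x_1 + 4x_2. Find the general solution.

x_1(t) = -C_1e^(t)sin(3t) + C_1e^(t)cos(3t) + C_2e^(t)sin(3t) + C_2e^(t)cos(3t), x_2(t) = -C_1e^(t)sin(3t) + C_2e^(t)cos(3t)

Coefficient matrix A = [[-2, 6], [-3, 4]].
Characteristic polynomial det(A - λI) = λ^2 - 2λ + 10 = 0.
Eigenvalues λ = 1 ± 3i (complex conjugate pair).
For λ=1+3i: an eigenvector is (1,0) - i(-1,-1) = (1 + i, 0 + i).
A real fundamental pair from Re and Im of e^((1+3i)t)v: X_1 = e^(t)(cos(3t)·(1,0) + sin(3t)·(-1,-1)), X_2 = e^(t)(sin(3t)·(1,0) - cos(3t)·(-1,-1)).
General solution: C_1X_1 + C_2X_2.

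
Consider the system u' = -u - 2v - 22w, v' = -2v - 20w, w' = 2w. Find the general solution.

u(t) = -4K_1e^(2t) + 2K_2e^(-2t) + K_3e^(-t), v(t) = -5K_1e^(2t) + K_2e^(-2t), w(t) = K_1e^(2t)

Coefficient matrix A = [[-1, -2, -22], [0, -2, -20], [0, 0, 2]].
det(A - λI) = 0 gives eigenvalues λ = 2, -2, -1.
For λ=2: eigenvector (-4,-5,1).
For λ=-2: eigenvector (2,1,0).
For λ=-1: eigenvector (1,0,0).
General solution: K_1e^(2t)(-4,-5,1) + K_2e^(-2t)(2,1,0) + K_3e^(-t)(1,0,0).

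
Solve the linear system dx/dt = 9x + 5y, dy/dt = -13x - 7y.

x(t) = -C_1e^(t)sin(t) - 2C_1e^(t)cos(t) - 2C_2e^(t)sin(t) + C_2e^(t)cos(t), y(t) = 2C_1e^(t)sin(t) + 3C_1e^(t)cos(t) + 3C_2e^(t)sin(t) - 2C_2e^(t)cos(t)

Coefficient matrix A = [[9, 5], [-13, -7]].
Characteristic polynomial det(A - λI) = λ^2 - 2λ + 2 = 0.
Eigenvalues λ = 1 ± i (complex conjugate pair).
For λ=1+i: an eigenvector is (-2,3) - i(-1,2) = (-2 + i, 3 - 2i).
A real fundamental pair from Re and Im of e^((1+i)t)v: X_1 = e^(t)(cos(t)·(-2,3) + sin(t)·(-1,2)), X_2 = e^(t)(sin(t)·(-2,3) - cos(t)·(-1,2)).
General solution: C_1X_1 + C_2X_2.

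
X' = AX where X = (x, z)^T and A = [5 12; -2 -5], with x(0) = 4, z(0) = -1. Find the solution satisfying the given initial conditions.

Coefficient matrix A = [[5, 12], [-2, -5]].
Characteristic polynomial det(A - λI) = λ^2 - 1 = 0.
Eigenvalues λ = -1, 1.
For λ=-1: (A-λI) row 1 is [6, 12], so an eigenvector is (-2, 1).
For λ=1: (A-λI) row 1 is [4, 12], so an eigenvector is (3, -1).
General solution: K_1e^(-t)(-2,1) + K_2e^(t)(3,-1).
Applying x(0)=4, z(0)=-1 gives K_1=1, K_2=2.

x(t) = 6e^(t) - 2e^(-t), z(t) = -2e^(t) + e^(-t)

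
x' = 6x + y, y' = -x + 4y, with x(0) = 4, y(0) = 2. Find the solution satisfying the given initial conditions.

x(t) = 6te^(5t) + 4e^(5t), y(t) = -6te^(5t) + 2e^(5t)

Coefficient matrix A = [[6, 1], [-1, 4]].
Characteristic polynomial det(A - λI) = λ^2 - 10λ + 25 = 0.
Single eigenvalue λ = 5 with algebraic multiplicity 2.
Eigenvector v = (-1,1); generalized eigenvector w with (A-λI)w=v is (0,-1).
General solution: e^(5t)[K_1·v + K_2·(t·v + w)].
Applying x(0)=4, y(0)=2 gives K_1=-4, K_2=-6.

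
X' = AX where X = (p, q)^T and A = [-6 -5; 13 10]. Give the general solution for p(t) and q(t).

Coefficient matrix A = [[-6, -5], [13, 10]].
Characteristic polynomial det(A - λI) = λ^2 - 4λ + 5 = 0.
Eigenvalues λ = 2 ± i (complex conjugate pair).
For λ=2+i: an eigenvector is (-1,2) - i(-2,3) = (-1 + 2i, 2 - 3i).
A real fundamental pair from Re and Im of e^((2+i)t)v: X_1 = e^(2t)(cos(t)·(-1,2) + sin(t)·(-2,3)), X_2 = e^(2t)(sin(t)·(-1,2) - cos(t)·(-2,3)).
General solution: C_1X_1 + C_2X_2.

p(t) = -2C_1e^(2t)sin(t) - C_1e^(2t)cos(t) - C_2e^(2t)sin(t) + 2C_2e^(2t)cos(t), q(t) = 3C_1e^(2t)sin(t) + 2C_1e^(2t)cos(t) + 2C_2e^(2t)sin(t) - 3C_2e^(2t)cos(t)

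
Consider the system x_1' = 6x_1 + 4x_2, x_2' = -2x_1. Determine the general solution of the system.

x_1(t) = -2c_1e^(4t) - c_2e^(2t), x_2(t) = c_1e^(4t) + c_2e^(2t)

Coefficient matrix A = [[6, 4], [-2, 0]].
Characteristic polynomial det(A - λI) = λ^2 - 6λ + 8 = 0.
Eigenvalues λ = 4, 2.
For λ=4: (A-λI) row 1 is [2, 4], so an eigenvector is (-2, 1).
For λ=2: (A-λI) row 1 is [4, 4], so an eigenvector is (-1, 1).
General solution: c_1e^(4t)(-2,1) + c_2e^(2t)(-1,1).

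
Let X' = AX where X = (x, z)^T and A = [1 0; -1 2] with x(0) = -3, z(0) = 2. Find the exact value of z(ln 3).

A = [[1,0],[-1,2]]; eigenvalues λ = 1, 2.
Eigenvectors: (1,1) for λ=1, (0,-1) for λ=2.
From the initial condition, c_1 = -3, c_2 = -5.
z(ln 3) = (-3)(3^1)(1) + (-5)(3^2)(-1) = 36.

36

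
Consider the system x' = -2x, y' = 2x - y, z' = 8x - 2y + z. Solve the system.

x(t) = C_1e^(-2t), y(t) = -2C_1e^(-2t) + C_3e^(-t), z(t) = -4C_1e^(-2t) + C_2e^(t) + C_3e^(-t)

Coefficient matrix A = [[-2, 0, 0], [2, -1, 0], [8, -2, 1]].
det(A - λI) = 0 gives eigenvalues λ = -2, 1, -1.
For λ=-2: eigenvector (1,-2,-4).
For λ=1: eigenvector (0,0,1).
For λ=-1: eigenvector (0,1,1).
General solution: C_1e^(-2t)(1,-2,-4) + C_2e^(t)(0,0,1) + C_3e^(-t)(0,1,1).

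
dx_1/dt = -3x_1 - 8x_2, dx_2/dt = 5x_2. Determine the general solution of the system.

x_1(t) = -K_1e^(5t) + K_2e^(-3t), x_2(t) = K_1e^(5t)

Coefficient matrix A = [[-3, -8], [0, 5]].
Characteristic polynomial det(A - λI) = λ^2 - 2λ - 15 = 0.
Eigenvalues λ = 5, -3.
For λ=5: (A-λI) row 1 is [-8, -8], so an eigenvector is (-1, 1).
For λ=-3: (A-λI) row 1 is [0, -8], so an eigenvector is (1, 0).
General solution: K_1e^(5t)(-1,1) + K_2e^(-3t)(1,0).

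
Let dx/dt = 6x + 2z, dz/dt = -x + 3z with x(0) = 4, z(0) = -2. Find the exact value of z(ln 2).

A = [[6,2],[-1,3]]; eigenvalues λ = 4, 5.
Eigenvectors: (1,-1) for λ=4, (2,-1) for λ=5.
From the initial condition, c_1 = 0, c_2 = 2.
z(ln 2) = (0)(2^4)(-1) + (2)(2^5)(-1) = -64.

-64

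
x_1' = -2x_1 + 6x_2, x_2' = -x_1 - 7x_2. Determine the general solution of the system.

x_1(t) = -3c_1e^(-4t) - 2c_2e^(-5t), x_2(t) = c_1e^(-4t) + c_2e^(-5t)

Coefficient matrix A = [[-2, 6], [-1, -7]].
Characteristic polynomial det(A - λI) = λ^2 + 9λ + 20 = 0.
Eigenvalues λ = -4, -5.
For λ=-4: (A-λI) row 1 is [2, 6], so an eigenvector is (-3, 1).
For λ=-5: (A-λI) row 1 is [3, 6], so an eigenvector is (-2, 1).
General solution: c_1e^(-4t)(-3,1) + c_2e^(-5t)(-2,1).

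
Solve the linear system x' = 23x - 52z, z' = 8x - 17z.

x(t) = -3c_1e^(3t)sin(4t) + 2c_1e^(3t)cos(4t) + 2c_2e^(3t)sin(4t) + 3c_2e^(3t)cos(4t), z(t) = -c_1e^(3t)sin(4t) + c_1e^(3t)cos(4t) + c_2e^(3t)sin(4t) + c_2e^(3t)cos(4t)

Coefficient matrix A = [[23, -52], [8, -17]].
Characteristic polynomial det(A - λI) = λ^2 - 6λ + 25 = 0.
Eigenvalues λ = 3 ± 4i (complex conjugate pair).
For λ=3+4i: an eigenvector is (2,1) - i(-3,-1) = (2 + 3i, 1 + i).
A real fundamental pair from Re and Im of e^((3+4i)t)v: X_1 = e^(3t)(cos(4t)·(2,1) + sin(4t)·(-3,-1)), X_2 = e^(3t)(sin(4t)·(2,1) - cos(4t)·(-3,-1)).
General solution: c_1X_1 + c_2X_2.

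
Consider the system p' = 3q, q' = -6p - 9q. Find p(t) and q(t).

p(t) = c_1e^(-3t) + c_2e^(-6t), q(t) = -c_1e^(-3t) - 2c_2e^(-6t)

Coefficient matrix A = [[0, 3], [-6, -9]].
Characteristic polynomial det(A - λI) = λ^2 + 9λ + 18 = 0.
Eigenvalues λ = -3, -6.
For λ=-3: (A-λI) row 1 is [3, 3], so an eigenvector is (1, -1).
For λ=-6: (A-λI) row 1 is [6, 3], so an eigenvector is (1, -2).
General solution: c_1e^(-3t)(1,-1) + c_2e^(-6t)(1,-2).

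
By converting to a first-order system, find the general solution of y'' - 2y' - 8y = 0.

y(t) = c_1e^(4t) + c_2e^(-2t)

Let x_1 = y, x_2 = y'. Then x_1' = x_2 and x_2' = 8x_1 + 2x_2.
A = [[0,1],[8,2]]; det(A-λI) = λ^2 - 2λ - 8.
Eigenvalues λ = 4, -2 with eigenvectors (1,4), (1,-2).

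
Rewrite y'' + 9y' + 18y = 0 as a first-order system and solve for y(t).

y(t) = K_1e^(-6t) + K_2e^(-3t)

Let x_1 = y, x_2 = y'. Then x_1' = x_2 and x_2' = -18x_1 - 9x_2.
A = [[0,1],[-18,-9]]; det(A-λI) = λ^2 + 9λ + 18.
Eigenvalues λ = -6, -3 with eigenvectors (1,-6), (1,-3).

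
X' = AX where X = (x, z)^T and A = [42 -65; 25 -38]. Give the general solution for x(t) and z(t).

x(t) = -2C_1e^(2t)sin(5t) + 3C_1e^(2t)cos(5t) + 3C_2e^(2t)sin(5t) + 2C_2e^(2t)cos(5t), z(t) = -C_1e^(2t)sin(5t) + 2C_1e^(2t)cos(5t) + 2C_2e^(2t)sin(5t) + C_2e^(2t)cos(5t)

Coefficient matrix A = [[42, -65], [25, -38]].
Characteristic polynomial det(A - λI) = λ^2 - 4λ + 29 = 0.
Eigenvalues λ = 2 ± 5i (complex conjugate pair).
For λ=2+5i: an eigenvector is (3,2) - i(-2,-1) = (3 + 2i, 2 + i).
A real fundamental pair from Re and Im of e^((2+5i)t)v: X_1 = e^(2t)(cos(5t)·(3,2) + sin(5t)·(-2,-1)), X_2 = e^(2t)(sin(5t)·(3,2) - cos(5t)·(-2,-1)).
General solution: C_1X_1 + C_2X_2.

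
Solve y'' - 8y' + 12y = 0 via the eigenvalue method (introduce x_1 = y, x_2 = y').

y(t) = C_1e^(6t) + C_2e^(2t)

Let x_1 = y, x_2 = y'. Then x_1' = x_2 and x_2' = -12x_1 + 8x_2.
A = [[0,1],[-12,8]]; det(A-λI) = λ^2 - 8λ + 12.
Eigenvalues λ = 6, 2 with eigenvectors (1,6), (1,2).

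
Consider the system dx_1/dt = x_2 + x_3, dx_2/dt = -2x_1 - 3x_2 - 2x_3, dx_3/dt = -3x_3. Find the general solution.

x_1(t) = K_1e^(-2t) + K_2e^(-t) - K_3e^(-3t), x_2(t) = -2K_1e^(-2t) - K_2e^(-t) + 2K_3e^(-3t), x_3(t) = K_3e^(-3t)

Coefficient matrix A = [[0, 1, 1], [-2, -3, -2], [0, 0, -3]].
det(A - λI) = 0 gives eigenvalues λ = -2, -1, -3.
For λ=-2: eigenvector (1,-2,0).
For λ=-1: eigenvector (1,-1,0).
For λ=-3: eigenvector (-1,2,1).
General solution: K_1e^(-2t)(1,-2,0) + K_2e^(-t)(1,-1,0) + K_3e^(-3t)(-1,2,1).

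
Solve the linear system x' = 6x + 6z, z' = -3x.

Coefficient matrix A = [[6, 6], [-3, 0]].
Characteristic polynomial det(A - λI) = λ^2 - 6λ + 18 = 0.
Eigenvalues λ = 3 ± 3i (complex conjugate pair).
For λ=3+3i: an eigenvector is (1,-1) - i(-1,0) = (1 + i, -1).
A real fundamental pair from Re and Im of e^((3+3i)t)v: X_1 = e^(3t)(cos(3t)·(1,-1) + sin(3t)·(-1,0)), X_2 = e^(3t)(sin(3t)·(1,-1) - cos(3t)·(-1,0)).
General solution: C_1X_1 + C_2X_2.

x(t) = -C_1e^(3t)sin(3t) + C_1e^(3t)cos(3t) + C_2e^(3t)sin(3t) + C_2e^(3t)cos(3t), z(t) = -C_1e^(3t)cos(3t) - C_2e^(3t)sin(3t)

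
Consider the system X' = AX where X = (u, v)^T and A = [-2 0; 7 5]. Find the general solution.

u(t) = c_2e^(-2t), v(t) = c_1e^(5t) - c_2e^(-2t)

Coefficient matrix A = [[-2, 0], [7, 5]].
Characteristic polynomial det(A - λI) = λ^2 - 3λ - 10 = 0.
Eigenvalues λ = 5, -2.
For λ=5: (A-λI) row 1 is [-7, 0], so an eigenvector is (0, 1).
For λ=-2: (A-λI) row 2 is [7, 7], so an eigenvector is (1, -1).
General solution: c_1e^(5t)(0,1) + c_2e^(-2t)(1,-1).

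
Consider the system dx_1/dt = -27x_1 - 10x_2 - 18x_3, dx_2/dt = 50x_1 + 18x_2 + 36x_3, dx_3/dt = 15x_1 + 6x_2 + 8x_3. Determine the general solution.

Coefficient matrix A = [[-27, -10, -18], [50, 18, 36], [15, 6, 8]].
det(A - λI) = 0 gives eigenvalues λ = -2, -1, 2.
For λ=-2: eigenvector (-2,5,0).
For λ=-1: eigenvector (3,-6,-1).
For λ=2: eigenvector (-2,4,1).
General solution: c_1e^(-2t)(-2,5,0) + c_2e^(-t)(3,-6,-1) + c_3e^(2t)(-2,4,1).

x_1(t) = -2c_1e^(-2t) + 3c_2e^(-t) - 2c_3e^(2t), x_2(t) = 5c_1e^(-2t) - 6c_2e^(-t) + 4c_3e^(2t), x_3(t) = -c_2e^(-t) + c_3e^(2t)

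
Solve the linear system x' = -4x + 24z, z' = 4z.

Coefficient matrix A = [[-4, 24], [0, 4]].
Characteristic polynomial det(A - λI) = λ^2 - 16 = 0.
Eigenvalues λ = -4, 4.
For λ=-4: (A-λI) row 1 is [0, 24], so an eigenvector is (-1, 0).
For λ=4: (A-λI) row 1 is [-8, 24], so an eigenvector is (-3, -1).
General solution: c_1e^(-4t)(-1,0) + c_2e^(4t)(-3,-1).

x(t) = -c_1e^(-4t) - 3c_2e^(4t), z(t) = -c_2e^(4t)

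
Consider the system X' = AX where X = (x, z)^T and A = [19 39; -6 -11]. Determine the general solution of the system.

x(t) = 3K_1e^(4t)sin(3t) - 2K_1e^(4t)cos(3t) - 2K_2e^(4t)sin(3t) - 3K_2e^(4t)cos(3t), z(t) = -K_1e^(4t)sin(3t) + K_1e^(4t)cos(3t) + K_2e^(4t)sin(3t) + K_2e^(4t)cos(3t)

Coefficient matrix A = [[19, 39], [-6, -11]].
Characteristic polynomial det(A - λI) = λ^2 - 8λ + 25 = 0.
Eigenvalues λ = 4 ± 3i (complex conjugate pair).
For λ=4+3i: an eigenvector is (-2,1) - i(3,-1) = (-2 - 3i, 1 + i).
A real fundamental pair from Re and Im of e^((4+3i)t)v: X_1 = e^(4t)(cos(3t)·(-2,1) + sin(3t)·(3,-1)), X_2 = e^(4t)(sin(3t)·(-2,1) - cos(3t)·(3,-1)).
General solution: K_1X_1 + K_2X_2.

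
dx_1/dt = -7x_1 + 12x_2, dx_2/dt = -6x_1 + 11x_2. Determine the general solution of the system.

Coefficient matrix A = [[-7, 12], [-6, 11]].
Characteristic polynomial det(A - λI) = λ^2 - 4λ - 5 = 0.
Eigenvalues λ = -1, 5.
For λ=-1: (A-λI) row 1 is [-6, 12], so an eigenvector is (2, 1).
For λ=5: (A-λI) row 1 is [-12, 12], so an eigenvector is (-1, -1).
General solution: C_1e^(-t)(2,1) + C_2e^(5t)(-1,-1).

x_1(t) = 2C_1e^(-t) - C_2e^(5t), x_2(t) = C_1e^(-t) - C_2e^(5t)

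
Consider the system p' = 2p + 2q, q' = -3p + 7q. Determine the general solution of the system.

Coefficient matrix A = [[2, 2], [-3, 7]].
Characteristic polynomial det(A - λI) = λ^2 - 9λ + 20 = 0.
Eigenvalues λ = 4, 5.
For λ=4: (A-λI) row 1 is [-2, 2], so an eigenvector is (1, 1).
For λ=5: (A-λI) row 1 is [-3, 2], so an eigenvector is (-2, -3).
General solution: K_1e^(4t)(1,1) + K_2e^(5t)(-2,-3).

p(t) = K_1e^(4t) - 2K_2e^(5t), q(t) = K_1e^(4t) - 3K_2e^(5t)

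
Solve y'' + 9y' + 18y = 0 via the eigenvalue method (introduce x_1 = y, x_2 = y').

Let x_1 = y, x_2 = y'. Then x_1' = x_2 and x_2' = -18x_1 - 9x_2.
A = [[0,1],[-18,-9]]; det(A-λI) = λ^2 + 9λ + 18.
Eigenvalues λ = -3, -6 with eigenvectors (1,-3), (1,-6).

y(t) = c_1e^(-3t) + c_2e^(-6t)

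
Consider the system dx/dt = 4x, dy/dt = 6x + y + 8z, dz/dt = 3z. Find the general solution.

x(t) = c_1e^(4t), y(t) = 2c_1e^(4t) + c_2e^(t) + 4c_3e^(3t), z(t) = c_3e^(3t)

Coefficient matrix A = [[4, 0, 0], [6, 1, 8], [0, 0, 3]].
det(A - λI) = 0 gives eigenvalues λ = 4, 1, 3.
For λ=4: eigenvector (1,2,0).
For λ=1: eigenvector (0,1,0).
For λ=3: eigenvector (0,4,1).
General solution: c_1e^(4t)(1,2,0) + c_2e^(t)(0,1,0) + c_3e^(3t)(0,4,1).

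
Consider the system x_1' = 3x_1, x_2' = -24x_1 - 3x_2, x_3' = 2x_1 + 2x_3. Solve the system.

Coefficient matrix A = [[3, 0, 0], [-24, -3, 0], [2, 0, 2]].
det(A - λI) = 0 gives eigenvalues λ = 2, -3, 3.
For λ=2: eigenvector (0,0,1).
For λ=-3: eigenvector (0,1,0).
For λ=3: eigenvector (1,-4,2).
General solution: K_1e^(2t)(0,0,1) + K_2e^(-3t)(0,1,0) + K_3e^(3t)(1,-4,2).

x_1(t) = K_3e^(3t), x_2(t) = K_2e^(-3t) - 4K_3e^(3t), x_3(t) = K_1e^(2t) + 2K_3e^(3t)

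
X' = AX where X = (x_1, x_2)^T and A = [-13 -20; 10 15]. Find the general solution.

x_1(t) = C_1e^(t)sin(2t) - 3C_1e^(t)cos(2t) - 3C_2e^(t)sin(2t) - C_2e^(t)cos(2t), x_2(t) = -C_1e^(t)sin(2t) + 2C_1e^(t)cos(2t) + 2C_2e^(t)sin(2t) + C_2e^(t)cos(2t)

Coefficient matrix A = [[-13, -20], [10, 15]].
Characteristic polynomial det(A - λI) = λ^2 - 2λ + 5 = 0.
Eigenvalues λ = 1 ± 2i (complex conjugate pair).
For λ=1+2i: an eigenvector is (-3,2) - i(1,-1) = (-3 - i, 2 + i).
A real fundamental pair from Re and Im of e^((1+2i)t)v: X_1 = e^(t)(cos(2t)·(-3,2) + sin(2t)·(1,-1)), X_2 = e^(t)(sin(2t)·(-3,2) - cos(2t)·(1,-1)).
General solution: C_1X_1 + C_2X_2.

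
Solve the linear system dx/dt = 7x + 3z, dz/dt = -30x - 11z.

Coefficient matrix A = [[7, 3], [-30, -11]].
Characteristic polynomial det(A - λI) = λ^2 + 4λ + 13 = 0.
Eigenvalues λ = -2 ± 3i (complex conjugate pair).
For λ=-2+3i: an eigenvector is (-1,3) - i(0,1) = (-1, 3 - i).
A real fundamental pair from Re and Im of e^((-2+3i)t)v: X_1 = e^(-2t)(cos(3t)·(-1,3) + sin(3t)·(0,1)), X_2 = e^(-2t)(sin(3t)·(-1,3) - cos(3t)·(0,1)).
General solution: K_1X_1 + K_2X_2.

x(t) = -K_1e^(-2t)cos(3t) - K_2e^(-2t)sin(3t), z(t) = K_1e^(-2t)sin(3t) + 3K_1e^(-2t)cos(3t) + 3K_2e^(-2t)sin(3t) - K_2e^(-2t)cos(3t)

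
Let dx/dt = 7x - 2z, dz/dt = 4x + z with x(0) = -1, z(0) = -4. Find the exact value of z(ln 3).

324

A = [[7,-2],[4,1]]; eigenvalues λ = 3, 5.
Eigenvectors: (-1,-2) for λ=3, (1,1) for λ=5.
From the initial condition, c_1 = 3, c_2 = 2.
z(ln 3) = (3)(3^3)(-2) + (2)(3^5)(1) = 324.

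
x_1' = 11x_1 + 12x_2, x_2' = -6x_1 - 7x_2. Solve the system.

x_1(t) = -2c_1e^(5t) + c_2e^(-t), x_2(t) = c_1e^(5t) - c_2e^(-t)

Coefficient matrix A = [[11, 12], [-6, -7]].
Characteristic polynomial det(A - λI) = λ^2 - 4λ - 5 = 0.
Eigenvalues λ = 5, -1.
For λ=5: (A-λI) row 1 is [6, 12], so an eigenvector is (-2, 1).
For λ=-1: (A-λI) row 1 is [12, 12], so an eigenvector is (1, -1).
General solution: c_1e^(5t)(-2,1) + c_2e^(-t)(1,-1).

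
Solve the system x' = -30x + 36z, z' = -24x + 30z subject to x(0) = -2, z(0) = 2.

x(t) = 10e^(6t) - 12e^(-6t), z(t) = 10e^(6t) - 8e^(-6t)

Coefficient matrix A = [[-30, 36], [-24, 30]].
Characteristic polynomial det(A - λI) = λ^2 - 36 = 0.
Eigenvalues λ = -6, 6.
For λ=-6: (A-λI) row 1 is [-24, 36], so an eigenvector is (3, 2).
For λ=6: (A-λI) row 1 is [-36, 36], so an eigenvector is (-1, -1).
General solution: C_1e^(-6t)(3,2) + C_2e^(6t)(-1,-1).
Applying x(0)=-2, z(0)=2 gives C_1=-4, C_2=-10.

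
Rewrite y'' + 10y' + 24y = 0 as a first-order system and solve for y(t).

Let x_1 = y, x_2 = y'. Then x_1' = x_2 and x_2' = -24x_1 - 10x_2.
A = [[0,1],[-24,-10]]; det(A-λI) = λ^2 + 10λ + 24.
Eigenvalues λ = -6, -4 with eigenvectors (1,-6), (1,-4).

y(t) = K_1e^(-6t) + K_2e^(-4t)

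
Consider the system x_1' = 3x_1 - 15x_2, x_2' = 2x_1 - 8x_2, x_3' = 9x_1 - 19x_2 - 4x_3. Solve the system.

Coefficient matrix A = [[3, -15, 0], [2, -8, 0], [9, -19, -4]].
det(A - λI) = 0 gives eigenvalues λ = -2, -3, -4.
For λ=-2: eigenvector (3,1,4).
For λ=-3: eigenvector (-5,-2,-7).
For λ=-4: eigenvector (0,0,1).
General solution: C_1e^(-2t)(3,1,4) + C_2e^(-3t)(-5,-2,-7) + C_3e^(-4t)(0,0,1).

x_1(t) = 3C_1e^(-2t) - 5C_2e^(-3t), x_2(t) = C_1e^(-2t) - 2C_2e^(-3t), x_3(t) = 4C_1e^(-2t) - 7C_2e^(-3t) + C_3e^(-4t)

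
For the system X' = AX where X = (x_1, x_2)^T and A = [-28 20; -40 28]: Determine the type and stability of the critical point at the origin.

A = [[-28,20],[-40,28]]; det(A-λI) = λ^2 + 16.
λ = 0 ± 4i: zero real part.

center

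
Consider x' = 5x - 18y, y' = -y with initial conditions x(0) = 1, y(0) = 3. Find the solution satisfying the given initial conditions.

x(t) = -8e^(5t) + 9e^(-t), y(t) = 3e^(-t)

Coefficient matrix A = [[5, -18], [0, -1]].
Characteristic polynomial det(A - λI) = λ^2 - 4λ - 5 = 0.
Eigenvalues λ = -1, 5.
For λ=-1: (A-λI) row 1 is [6, -18], so an eigenvector is (3, 1).
For λ=5: (A-λI) row 1 is [0, -18], so an eigenvector is (1, 0).
General solution: C_1e^(-t)(3,1) + C_2e^(5t)(1,0).
Applying x(0)=1, y(0)=3 gives C_1=3, C_2=-8.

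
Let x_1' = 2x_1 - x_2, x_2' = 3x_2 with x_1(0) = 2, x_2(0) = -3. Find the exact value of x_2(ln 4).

-192

A = [[2,-1],[0,3]]; eigenvalues λ = 3, 2.
Eigenvectors: (1,-1) for λ=3, (1,0) for λ=2.
From the initial condition, c_1 = 3, c_2 = -1.
x_2(ln 4) = (3)(4^3)(-1) + (-1)(4^2)(0) = -192.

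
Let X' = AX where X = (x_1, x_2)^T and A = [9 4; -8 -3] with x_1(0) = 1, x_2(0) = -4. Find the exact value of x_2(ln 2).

A = [[9,4],[-8,-3]]; eigenvalues λ = 5, 1.
Eigenvectors: (1,-1) for λ=5, (1,-2) for λ=1.
From the initial condition, c_1 = -2, c_2 = 3.
x_2(ln 2) = (-2)(2^5)(-1) + (3)(2^1)(-2) = 52.

52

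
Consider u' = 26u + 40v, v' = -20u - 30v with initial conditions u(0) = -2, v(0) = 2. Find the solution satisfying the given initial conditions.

Coefficient matrix A = [[26, 40], [-20, -30]].
Characteristic polynomial det(A - λI) = λ^2 + 4λ + 20 = 0.
Eigenvalues λ = -2 ± 4i (complex conjugate pair).
For λ=-2+4i: an eigenvector is (1,-1) - i(-3,2) = (1 + 3i, -1 - 2i).
A real fundamental pair from Re and Im of e^((-2+4i)t)v: X_1 = e^(-2t)(cos(4t)·(1,-1) + sin(4t)·(-3,2)), X_2 = e^(-2t)(sin(4t)·(1,-1) - cos(4t)·(-3,2)).
General solution: C_1X_1 + C_2X_2.
Applying u(0)=-2, v(0)=2 gives C_1=-2, C_2=0.

u(t) = 6e^(-2t)sin(4t) - 2e^(-2t)cos(4t), v(t) = -4e^(-2t)sin(4t) + 2e^(-2t)cos(4t)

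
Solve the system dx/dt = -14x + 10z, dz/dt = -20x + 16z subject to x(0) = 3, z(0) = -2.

x(t) = -5e^(6t) + 8e^(-4t), z(t) = -10e^(6t) + 8e^(-4t)

Coefficient matrix A = [[-14, 10], [-20, 16]].
Characteristic polynomial det(A - λI) = λ^2 - 2λ - 24 = 0.
Eigenvalues λ = -4, 6.
For λ=-4: (A-λI) row 1 is [-10, 10], so an eigenvector is (1, 1).
For λ=6: (A-λI) row 1 is [-20, 10], so an eigenvector is (1, 2).
General solution: c_1e^(-4t)(1,1) + c_2e^(6t)(1,2).
Applying x(0)=3, z(0)=-2 gives c_1=8, c_2=-5.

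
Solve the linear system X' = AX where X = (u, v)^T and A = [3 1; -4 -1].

u(t) = -c_1e^(t) - c_2te^(t) - c_2e^(t), v(t) = 2c_1e^(t) + 2c_2te^(t) + c_2e^(t)

Coefficient matrix A = [[3, 1], [-4, -1]].
Characteristic polynomial det(A - λI) = λ^2 - 2λ + 1 = 0.
Single eigenvalue λ = 1 with algebraic multiplicity 2.
Eigenvector v = (-1,2); generalized eigenvector w with (A-λI)w=v is (-1,1).
General solution: e^(t)[c_1·v + c_2·(t·v + w)].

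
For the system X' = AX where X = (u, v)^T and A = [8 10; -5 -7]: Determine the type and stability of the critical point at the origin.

saddle

A = [[8,10],[-5,-7]]; det(A-λI) = λ^2 - λ - 6.
λ = 3, -2: opposite signs.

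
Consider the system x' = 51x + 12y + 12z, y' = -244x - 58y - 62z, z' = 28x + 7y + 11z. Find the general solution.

Coefficient matrix A = [[51, 12, 12], [-244, -58, -62], [28, 7, 11]].
det(A - λI) = 0 gives eigenvalues λ = -3, 3, 4.
For λ=-3: eigenvector (-2,10,-1).
For λ=3: eigenvector (1,-4,0).
For λ=4: eigenvector (0,-1,1).
General solution: K_1e^(-3t)(-2,10,-1) + K_2e^(3t)(1,-4,0) + K_3e^(4t)(0,-1,1).

x(t) = -2K_1e^(-3t) + K_2e^(3t), y(t) = 10K_1e^(-3t) - 4K_2e^(3t) - K_3e^(4t), z(t) = -K_1e^(-3t) + K_3e^(4t)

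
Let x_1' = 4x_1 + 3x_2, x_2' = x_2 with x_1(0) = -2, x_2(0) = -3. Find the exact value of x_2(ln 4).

-12

A = [[4,3],[0,1]]; eigenvalues λ = 4, 1.
Eigenvectors: (1,0) for λ=4, (-1,1) for λ=1.
From the initial condition, c_1 = -5, c_2 = -3.
x_2(ln 4) = (-5)(4^4)(0) + (-3)(4^1)(1) = -12.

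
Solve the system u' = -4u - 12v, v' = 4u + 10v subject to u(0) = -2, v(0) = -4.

Coefficient matrix A = [[-4, -12], [4, 10]].
Characteristic polynomial det(A - λI) = λ^2 - 6λ + 8 = 0.
Eigenvalues λ = 4, 2.
For λ=4: (A-λI) row 1 is [-8, -12], so an eigenvector is (3, -2).
For λ=2: (A-λI) row 1 is [-6, -12], so an eigenvector is (2, -1).
General solution: c_1e^(4t)(3,-2) + c_2e^(2t)(2,-1).
Applying u(0)=-2, v(0)=-4 gives c_1=10, c_2=-16.

u(t) = 30e^(4t) - 32e^(2t), v(t) = -20e^(4t) + 16e^(2t)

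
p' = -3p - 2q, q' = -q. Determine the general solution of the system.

p(t) = -c_1e^(-t) + c_2e^(-3t), q(t) = c_1e^(-t)

Coefficient matrix A = [[-3, -2], [0, -1]].
Characteristic polynomial det(A - λI) = λ^2 + 4λ + 3 = 0.
Eigenvalues λ = -1, -3.
For λ=-1: (A-λI) row 1 is [-2, -2], so an eigenvector is (-1, 1).
For λ=-3: (A-λI) row 1 is [0, -2], so an eigenvector is (1, 0).
General solution: c_1e^(-t)(-1,1) + c_2e^(-3t)(1,0).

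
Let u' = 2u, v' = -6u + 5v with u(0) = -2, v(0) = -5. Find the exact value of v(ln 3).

A = [[2,0],[-6,5]]; eigenvalues λ = 5, 2.
Eigenvectors: (0,1) for λ=5, (-1,-2) for λ=2.
From the initial condition, c_1 = -1, c_2 = 2.
v(ln 3) = (-1)(3^5)(1) + (2)(3^2)(-2) = -279.

-279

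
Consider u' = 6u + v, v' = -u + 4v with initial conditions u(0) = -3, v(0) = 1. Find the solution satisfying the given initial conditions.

Coefficient matrix A = [[6, 1], [-1, 4]].
Characteristic polynomial det(A - λI) = λ^2 - 10λ + 25 = 0.
Single eigenvalue λ = 5 with algebraic multiplicity 2.
Eigenvector v = (1,-1); generalized eigenvector w with (A-λI)w=v is (-1,2).
General solution: e^(5t)[K_1·v + K_2·(t·v + w)].
Applying u(0)=-3, v(0)=1 gives K_1=-5, K_2=-2.

u(t) = -2te^(5t) - 3e^(5t), v(t) = 2te^(5t) + e^(5t)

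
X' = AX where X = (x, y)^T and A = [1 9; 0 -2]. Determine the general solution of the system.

x(t) = 3K_1e^(-2t) + K_2e^(t), y(t) = -K_1e^(-2t)

Coefficient matrix A = [[1, 9], [0, -2]].
Characteristic polynomial det(A - λI) = λ^2 + λ - 2 = 0.
Eigenvalues λ = -2, 1.
For λ=-2: (A-λI) row 1 is [3, 9], so an eigenvector is (3, -1).
For λ=1: (A-λI) row 1 is [0, 9], so an eigenvector is (1, 0).
General solution: K_1e^(-2t)(3,-1) + K_2e^(t)(1,0).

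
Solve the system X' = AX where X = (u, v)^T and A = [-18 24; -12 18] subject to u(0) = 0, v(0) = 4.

Coefficient matrix A = [[-18, 24], [-12, 18]].
Characteristic polynomial det(A - λI) = λ^2 - 36 = 0.
Eigenvalues λ = 6, -6.
For λ=6: (A-λI) row 1 is [-24, 24], so an eigenvector is (-1, -1).
For λ=-6: (A-λI) row 1 is [-12, 24], so an eigenvector is (-2, -1).
General solution: c_1e^(6t)(-1,-1) + c_2e^(-6t)(-2,-1).
Applying u(0)=0, v(0)=4 gives c_1=-8, c_2=4.

u(t) = 8e^(6t) - 8e^(-6t), v(t) = 8e^(6t) - 4e^(-6t)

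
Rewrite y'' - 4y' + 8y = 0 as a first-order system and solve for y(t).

y(t) = C_1e^(2t)cos(2t) + C_2e^(2t)sin(2t)

Let x_1 = y, x_2 = y'. Then x_1' = x_2 and x_2' = -8x_1 + 4x_2.
A = [[0,1],[-8,4]]; det(A-λI) = λ^2 - 4λ + 8.
Eigenvalues λ = 2 ± 2i.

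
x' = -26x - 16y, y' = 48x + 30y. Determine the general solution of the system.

Coefficient matrix A = [[-26, -16], [48, 30]].
Characteristic polynomial det(A - λI) = λ^2 - 4λ - 12 = 0.
Eigenvalues λ = 6, -2.
For λ=6: (A-λI) row 1 is [-32, -16], so an eigenvector is (1, -2).
For λ=-2: (A-λI) row 1 is [-24, -16], so an eigenvector is (2, -3).
General solution: c_1e^(6t)(1,-2) + c_2e^(-2t)(2,-3).

x(t) = c_1e^(6t) + 2c_2e^(-2t), y(t) = -2c_1e^(6t) - 3c_2e^(-2t)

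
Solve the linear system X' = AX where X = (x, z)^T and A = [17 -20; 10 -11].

Coefficient matrix A = [[17, -20], [10, -11]].
Characteristic polynomial det(A - λI) = λ^2 - 6λ + 13 = 0.
Eigenvalues λ = 3 ± 2i (complex conjugate pair).
For λ=3+2i: an eigenvector is (1,1) - i(-3,-2) = (1 + 3i, 1 + 2i).
A real fundamental pair from Re and Im of e^((3+2i)t)v: X_1 = e^(3t)(cos(2t)·(1,1) + sin(2t)·(-3,-2)), X_2 = e^(3t)(sin(2t)·(1,1) - cos(2t)·(-3,-2)).
General solution: C_1X_1 + C_2X_2.

x(t) = -3C_1e^(3t)sin(2t) + C_1e^(3t)cos(2t) + C_2e^(3t)sin(2t) + 3C_2e^(3t)cos(2t), z(t) = -2C_1e^(3t)sin(2t) + C_1e^(3t)cos(2t) + C_2e^(3t)sin(2t) + 2C_2e^(3t)cos(2t)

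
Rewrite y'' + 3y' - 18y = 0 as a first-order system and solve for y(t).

y(t) = K_1e^(3t) + K_2e^(-6t)

Let x_1 = y, x_2 = y'. Then x_1' = x_2 and x_2' = 18x_1 - 3x_2.
A = [[0,1],[18,-3]]; det(A-λI) = λ^2 + 3λ - 18.
Eigenvalues λ = 3, -6 with eigenvectors (1,3), (1,-6).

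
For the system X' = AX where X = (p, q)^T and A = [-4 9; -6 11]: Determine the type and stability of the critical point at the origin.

unstable node

A = [[-4,9],[-6,11]]; det(A-λI) = λ^2 - 7λ + 10.
λ = 2, 5: both positive.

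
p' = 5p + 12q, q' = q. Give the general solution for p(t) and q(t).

p(t) = -3c_1e^(t) - c_2e^(5t), q(t) = c_1e^(t)

Coefficient matrix A = [[5, 12], [0, 1]].
Characteristic polynomial det(A - λI) = λ^2 - 6λ + 5 = 0.
Eigenvalues λ = 1, 5.
For λ=1: (A-λI) row 1 is [4, 12], so an eigenvector is (-3, 1).
For λ=5: (A-λI) row 1 is [0, 12], so an eigenvector is (-1, 0).
General solution: c_1e^(t)(-3,1) + c_2e^(5t)(-1,0).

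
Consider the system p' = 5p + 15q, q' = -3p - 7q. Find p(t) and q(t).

Coefficient matrix A = [[5, 15], [-3, -7]].
Characteristic polynomial det(A - λI) = λ^2 + 2λ + 10 = 0.
Eigenvalues λ = -1 ± 3i (complex conjugate pair).
For λ=-1+3i: an eigenvector is (2,-1) - i(-1,0) = (2 + i, -1).
A real fundamental pair from Re and Im of e^((-1+3i)t)v: X_1 = e^(-t)(cos(3t)·(2,-1) + sin(3t)·(-1,0)), X_2 = e^(-t)(sin(3t)·(2,-1) - cos(3t)·(-1,0)).
General solution: K_1X_1 + K_2X_2.

p(t) = -K_1e^(-t)sin(3t) + 2K_1e^(-t)cos(3t) + 2K_2e^(-t)sin(3t) + K_2e^(-t)cos(3t), q(t) = -K_1e^(-t)cos(3t) - K_2e^(-t)sin(3t)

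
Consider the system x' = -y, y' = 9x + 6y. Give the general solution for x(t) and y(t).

x(t) = -K_1e^(3t) - K_2te^(3t), y(t) = 3K_1e^(3t) + 3K_2te^(3t) + K_2e^(3t)

Coefficient matrix A = [[0, -1], [9, 6]].
Characteristic polynomial det(A - λI) = λ^2 - 6λ + 9 = 0.
Single eigenvalue λ = 3 with algebraic multiplicity 2.
Eigenvector v = (-1,3); generalized eigenvector w with (A-λI)w=v is (0,1).
General solution: e^(3t)[K_1·v + K_2·(t·v + w)].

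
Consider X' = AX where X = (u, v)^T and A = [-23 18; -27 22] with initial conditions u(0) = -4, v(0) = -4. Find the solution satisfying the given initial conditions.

Coefficient matrix A = [[-23, 18], [-27, 22]].
Characteristic polynomial det(A - λI) = λ^2 + λ - 20 = 0.
Eigenvalues λ = 4, -5.
For λ=4: (A-λI) row 1 is [-27, 18], so an eigenvector is (2, 3).
For λ=-5: (A-λI) row 1 is [-18, 18], so an eigenvector is (-1, -1).
General solution: C_1e^(4t)(2,3) + C_2e^(-5t)(-1,-1).
Applying u(0)=-4, v(0)=-4 gives C_1=0, C_2=4.

u(t) = -4e^(-5t), v(t) = -4e^(-5t)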